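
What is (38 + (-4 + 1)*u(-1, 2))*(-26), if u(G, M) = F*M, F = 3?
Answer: -520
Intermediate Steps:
u(G, M) = 3*M
(38 + (-4 + 1)*u(-1, 2))*(-26) = (38 + (-4 + 1)*(3*2))*(-26) = (38 - 3*6)*(-26) = (38 - 18)*(-26) = 20*(-26) = -520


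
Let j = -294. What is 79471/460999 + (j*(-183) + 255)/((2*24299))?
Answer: 373796813/290956226 ≈ 1.2847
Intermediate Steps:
79471/460999 + (j*(-183) + 255)/((2*24299)) = 79471/460999 + (-294*(-183) + 255)/((2*24299)) = 79471*(1/460999) + (53802 + 255)/48598 = 11353/65857 + 54057*(1/48598) = 11353/65857 + 54057/48598 = 373796813/290956226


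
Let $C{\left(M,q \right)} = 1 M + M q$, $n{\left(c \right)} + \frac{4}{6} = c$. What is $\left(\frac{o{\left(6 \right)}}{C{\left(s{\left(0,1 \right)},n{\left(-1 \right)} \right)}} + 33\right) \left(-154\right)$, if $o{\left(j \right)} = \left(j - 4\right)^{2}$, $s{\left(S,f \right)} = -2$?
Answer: $-5544$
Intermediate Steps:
$n{\left(c \right)} = - \frac{2}{3} + c$
$C{\left(M,q \right)} = M + M q$
$o{\left(j \right)} = \left(-4 + j\right)^{2}$
$\left(\frac{o{\left(6 \right)}}{C{\left(s{\left(0,1 \right)},n{\left(-1 \right)} \right)}} + 33\right) \left(-154\right) = \left(\frac{\left(-4 + 6\right)^{2}}{\left(-2\right) \left(1 - \frac{5}{3}\right)} + 33\right) \left(-154\right) = \left(\frac{2^{2}}{\left(-2\right) \left(1 - \frac{5}{3}\right)} + 33\right) \left(-154\right) = \left(\frac{4}{\left(-2\right) \left(- \frac{2}{3}\right)} + 33\right) \left(-154\right) = \left(\frac{4}{\frac{4}{3}} + 33\right) \left(-154\right) = \left(4 \cdot \frac{3}{4} + 33\right) \left(-154\right) = \left(3 + 33\right) \left(-154\right) = 36 \left(-154\right) = -5544$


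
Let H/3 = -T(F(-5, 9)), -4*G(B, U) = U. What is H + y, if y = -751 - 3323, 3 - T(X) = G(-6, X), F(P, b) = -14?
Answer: -8145/2 ≈ -4072.5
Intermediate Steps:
G(B, U) = -U/4
T(X) = 3 + X/4 (T(X) = 3 - (-1)*X/4 = 3 + X/4)
y = -4074
H = 3/2 (H = 3*(-(3 + (1/4)*(-14))) = 3*(-(3 - 7/2)) = 3*(-1*(-1/2)) = 3*(1/2) = 3/2 ≈ 1.5000)
H + y = 3/2 - 4074 = -8145/2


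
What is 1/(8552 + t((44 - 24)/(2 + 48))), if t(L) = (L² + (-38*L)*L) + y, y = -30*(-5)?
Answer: 25/217402 ≈ 0.00011499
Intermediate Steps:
y = 150
t(L) = 150 - 37*L² (t(L) = (L² + (-38*L)*L) + 150 = (L² - 38*L²) + 150 = -37*L² + 150 = 150 - 37*L²)
1/(8552 + t((44 - 24)/(2 + 48))) = 1/(8552 + (150 - 37*(44 - 24)²/(2 + 48)²)) = 1/(8552 + (150 - 37*(20/50)²)) = 1/(8552 + (150 - 37*(20*(1/50))²)) = 1/(8552 + (150 - 37*(⅖)²)) = 1/(8552 + (150 - 37*4/25)) = 1/(8552 + (150 - 148/25)) = 1/(8552 + 3602/25) = 1/(217402/25) = 25/217402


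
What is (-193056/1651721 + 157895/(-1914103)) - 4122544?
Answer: -13033687829055609135/3161564121263 ≈ -4.1225e+6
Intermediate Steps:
(-193056/1651721 + 157895/(-1914103)) - 4122544 = (-193056*1/1651721 + 157895*(-1/1914103)) - 4122544 = (-193056/1651721 - 157895/1914103) - 4122544 = -630327556063/3161564121263 - 4122544 = -13033687829055609135/3161564121263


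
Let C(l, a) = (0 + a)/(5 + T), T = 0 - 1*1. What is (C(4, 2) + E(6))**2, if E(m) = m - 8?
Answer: 9/4 ≈ 2.2500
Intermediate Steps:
T = -1 (T = 0 - 1 = -1)
E(m) = -8 + m
C(l, a) = a/4 (C(l, a) = (0 + a)/(5 - 1) = a/4)
(C(4, 2) + E(6))**2 = ((1/4)*2 + (-8 + 6))**2 = (1/2 - 2)**2 = (-3/2)**2 = 9/4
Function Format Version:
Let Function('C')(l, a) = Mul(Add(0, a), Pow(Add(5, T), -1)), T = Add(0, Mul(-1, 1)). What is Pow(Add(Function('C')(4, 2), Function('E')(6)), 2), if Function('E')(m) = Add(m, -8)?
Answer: Rational(9, 4) ≈ 2.2500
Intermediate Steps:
T = -1 (T = Add(0, -1) = -1)
Function('E')(m) = Add(-8, m)
Function('C')(l, a) = Mul(Rational(1, 4), a) (Function('C')(l, a) = Mul(Add(0, a), Pow(Add(5, -1), -1)) = Mul(a, Pow(4, -1)) = Mul(a, Rational(1, 4)) = Mul(Rational(1, 4), a))
Pow(Add(Function('C')(4, 2), Function('E')(6)), 2) = Pow(Add(Mul(Rational(1, 4), 2), Add(-8, 6)), 2) = Pow(Add(Rational(1, 2), -2), 2) = Pow(Rational(-3, 2), 2) = Rational(9, 4)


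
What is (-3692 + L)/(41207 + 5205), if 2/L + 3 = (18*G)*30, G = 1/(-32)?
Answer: -146761/1844877 ≈ -0.079551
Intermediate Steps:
G = -1/32 (G = 1*(-1/32) = -1/32 ≈ -0.031250)
L = -16/159 (L = 2/(-3 + (18*(-1/32))*30) = 2/(-3 - 9/16*30) = 2/(-3 - 135/8) = 2/(-159/8) = 2*(-8/159) = -16/159 ≈ -0.10063)
(-3692 + L)/(41207 + 5205) = (-3692 - 16/159)/(41207 + 5205) = -587044/159/46412 = -587044/159*1/46412 = -146761/1844877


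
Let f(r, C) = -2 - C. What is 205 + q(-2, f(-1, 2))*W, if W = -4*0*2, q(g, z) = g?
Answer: 205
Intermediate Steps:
W = 0 (W = 0*2 = 0)
205 + q(-2, f(-1, 2))*W = 205 - 2*0 = 205 + 0 = 205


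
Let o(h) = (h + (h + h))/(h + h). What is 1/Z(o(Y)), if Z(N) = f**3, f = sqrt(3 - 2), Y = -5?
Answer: 1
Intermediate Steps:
o(h) = 3/2 (o(h) = (h + 2*h)/((2*h)) = (3*h)*(1/(2*h)) = 3/2)
f = 1 (f = sqrt(1) = 1)
Z(N) = 1 (Z(N) = 1**3 = 1)
1/Z(o(Y)) = 1/1 = 1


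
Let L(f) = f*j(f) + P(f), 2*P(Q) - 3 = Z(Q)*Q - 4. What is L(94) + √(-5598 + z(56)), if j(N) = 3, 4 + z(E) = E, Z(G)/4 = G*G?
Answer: 3322899/2 + I*√5546 ≈ 1.6615e+6 + 74.471*I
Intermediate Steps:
Z(G) = 4*G² (Z(G) = 4*(G*G) = 4*G²)
z(E) = -4 + E
P(Q) = -½ + 2*Q³ (P(Q) = 3/2 + ((4*Q²)*Q - 4)/2 = 3/2 + (4*Q³ - 4)/2 = 3/2 + (-4 + 4*Q³)/2 = 3/2 + (-2 + 2*Q³) = -½ + 2*Q³)
L(f) = -½ + 2*f³ + 3*f (L(f) = f*3 + (-½ + 2*f³) = 3*f + (-½ + 2*f³) = -½ + 2*f³ + 3*f)
L(94) + √(-5598 + z(56)) = (-½ + 2*94³ + 3*94) + √(-5598 + (-4 + 56)) = (-½ + 2*830584 + 282) + √(-5598 + 52) = (-½ + 1661168 + 282) + √(-5546) = 3322899/2 + I*√5546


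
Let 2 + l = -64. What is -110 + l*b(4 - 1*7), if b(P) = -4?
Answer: 154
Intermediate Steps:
l = -66 (l = -2 - 64 = -66)
-110 + l*b(4 - 1*7) = -110 - 66*(-4) = -110 + 264 = 154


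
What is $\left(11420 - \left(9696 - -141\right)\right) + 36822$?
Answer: $38405$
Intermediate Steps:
$\left(11420 - \left(9696 - -141\right)\right) + 36822 = \left(11420 - \left(9696 + 141\right)\right) + 36822 = \left(11420 - 9837\right) + 36822 = 1583 + 36822 = 38405$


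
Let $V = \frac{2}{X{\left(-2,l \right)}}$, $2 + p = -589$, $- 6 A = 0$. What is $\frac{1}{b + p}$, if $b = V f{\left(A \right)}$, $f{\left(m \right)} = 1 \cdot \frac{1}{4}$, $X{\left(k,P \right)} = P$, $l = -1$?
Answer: $- \frac{2}{1183} \approx -0.0016906$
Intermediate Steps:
$A = 0$ ($A = \left(- \frac{1}{6}\right) 0 = 0$)
$p = -591$ ($p = -2 - 589 = -591$)
$f{\left(m \right)} = \frac{1}{4}$ ($f{\left(m \right)} = 1 \cdot \frac{1}{4} = \frac{1}{4}$)
$V = -2$ ($V = \frac{2}{-1} = 2 \left(-1\right) = -2$)
$b = - \frac{1}{2}$ ($b = \left(-2\right) \frac{1}{4} = - \frac{1}{2} \approx -0.5$)
$\frac{1}{b + p} = \frac{1}{- \frac{1}{2} - 591} = \frac{1}{- \frac{1183}{2}} = - \frac{2}{1183}$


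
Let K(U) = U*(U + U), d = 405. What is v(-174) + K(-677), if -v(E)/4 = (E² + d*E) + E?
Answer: 1078130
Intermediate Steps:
K(U) = 2*U² (K(U) = U*(2*U) = 2*U²)
v(E) = -1624*E - 4*E² (v(E) = -4*((E² + 405*E) + E) = -4*(E² + 406*E) = -1624*E - 4*E²)
v(-174) + K(-677) = -4*(-174)*(406 - 174) + 2*(-677)² = -4*(-174)*232 + 2*458329 = 161472 + 916658 = 1078130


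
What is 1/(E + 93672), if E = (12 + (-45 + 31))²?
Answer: 1/93676 ≈ 1.0675e-5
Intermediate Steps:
E = 4 (E = (12 - 14)² = (-2)² = 4)
1/(E + 93672) = 1/(4 + 93672) = 1/93676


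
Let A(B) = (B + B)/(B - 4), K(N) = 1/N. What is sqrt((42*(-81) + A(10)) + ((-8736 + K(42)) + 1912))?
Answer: I*sqrt(2003638)/14 ≈ 101.11*I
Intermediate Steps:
A(B) = 2*B/(-4 + B) (A(B) = (2*B)/(-4 + B) = 2*B/(-4 + B))
sqrt((42*(-81) + A(10)) + ((-8736 + K(42)) + 1912)) = sqrt((42*(-81) + 2*10/(-4 + 10)) + ((-8736 + 1/42) + 1912)) = sqrt((-3402 + 2*10/6) + ((-8736 + 1/42) + 1912)) = sqrt((-3402 + 2*10*(1/6)) + (-366911/42 + 1912)) = sqrt((-3402 + 10/3) - 286607/42) = sqrt(-10196/3 - 286607/42) = sqrt(-143117/14) = I*sqrt(2003638)/14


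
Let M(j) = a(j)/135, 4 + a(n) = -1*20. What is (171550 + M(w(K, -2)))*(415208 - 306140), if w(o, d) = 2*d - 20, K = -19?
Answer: 280658940152/15 ≈ 1.8711e+10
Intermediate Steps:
a(n) = -24 (a(n) = -4 - 1*20 = -4 - 20 = -24)
w(o, d) = -20 + 2*d
M(j) = -8/45 (M(j) = -24/135 = -24*1/135 = -8/45)
(171550 + M(w(K, -2)))*(415208 - 306140) = (171550 - 8/45)*(415208 - 306140) = (7719742/45)*109068 = 280658940152/15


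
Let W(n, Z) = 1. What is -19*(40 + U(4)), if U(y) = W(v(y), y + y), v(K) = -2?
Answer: -779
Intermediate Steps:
U(y) = 1
-19*(40 + U(4)) = -19*(40 + 1) = -19*41 = -779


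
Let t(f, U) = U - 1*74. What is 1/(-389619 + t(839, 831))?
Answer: -1/388862 ≈ -2.5716e-6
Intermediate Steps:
t(f, U) = -74 + U (t(f, U) = U - 74 = -74 + U)
1/(-389619 + t(839, 831)) = 1/(-389619 + (-74 + 831)) = 1/(-389619 + 757) = 1/(-388862) = -1/388862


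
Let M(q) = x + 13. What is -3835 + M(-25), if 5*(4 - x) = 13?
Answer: -19103/5 ≈ -3820.6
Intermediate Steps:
x = 7/5 (x = 4 - 1/5*13 = 4 - 13/5 = 7/5 ≈ 1.4000)
M(q) = 72/5 (M(q) = 7/5 + 13 = 72/5)
-3835 + M(-25) = -3835 + 72/5 = -19103/5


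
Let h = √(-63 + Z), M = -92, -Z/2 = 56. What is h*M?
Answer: -460*I*√7 ≈ -1217.0*I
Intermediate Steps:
Z = -112 (Z = -2*56 = -112)
h = 5*I*√7 (h = √(-63 - 112) = √(-175) = 5*I*√7 ≈ 13.229*I)
h*M = (5*I*√7)*(-92) = -460*I*√7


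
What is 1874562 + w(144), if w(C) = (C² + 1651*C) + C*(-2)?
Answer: 2132754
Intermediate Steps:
w(C) = C² + 1649*C (w(C) = (C² + 1651*C) - 2*C = C² + 1649*C)
1874562 + w(144) = 1874562 + 144*(1649 + 144) = 1874562 + 144*1793 = 1874562 + 258192 = 2132754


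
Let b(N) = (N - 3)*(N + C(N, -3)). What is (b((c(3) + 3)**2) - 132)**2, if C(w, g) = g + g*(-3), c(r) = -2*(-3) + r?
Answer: 441756324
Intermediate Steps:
c(r) = 6 + r
C(w, g) = -2*g (C(w, g) = g - 3*g = -2*g)
b(N) = (-3 + N)*(6 + N) (b(N) = (N - 3)*(N - 2*(-3)) = (-3 + N)*(N + 6) = (-3 + N)*(6 + N))
(b((c(3) + 3)**2) - 132)**2 = ((-18 + (((6 + 3) + 3)**2)**2 + 3*((6 + 3) + 3)**2) - 132)**2 = ((-18 + ((9 + 3)**2)**2 + 3*(9 + 3)**2) - 132)**2 = ((-18 + (12**2)**2 + 3*12**2) - 132)**2 = ((-18 + 144**2 + 3*144) - 132)**2 = ((-18 + 20736 + 432) - 132)**2 = (21150 - 132)**2 = 21018**2 = 441756324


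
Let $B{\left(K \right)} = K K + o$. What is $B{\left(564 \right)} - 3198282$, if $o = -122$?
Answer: $-2880308$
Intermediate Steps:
$B{\left(K \right)} = -122 + K^{2}$ ($B{\left(K \right)} = K K - 122 = K^{2} - 122 = -122 + K^{2}$)
$B{\left(564 \right)} - 3198282 = \left(-122 + 564^{2}\right) - 3198282 = \left(-122 + 318096\right) - 3198282 = 317974 - 3198282 = -2880308$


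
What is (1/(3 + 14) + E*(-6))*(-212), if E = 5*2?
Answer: 216028/17 ≈ 12708.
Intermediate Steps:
E = 10
(1/(3 + 14) + E*(-6))*(-212) = (1/(3 + 14) + 10*(-6))*(-212) = (1/17 - 60)*(-212) = -1019/17*(-212) = 216028/17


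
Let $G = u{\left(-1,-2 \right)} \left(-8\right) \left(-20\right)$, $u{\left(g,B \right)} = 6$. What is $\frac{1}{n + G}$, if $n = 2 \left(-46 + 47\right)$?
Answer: $\frac{1}{962} \approx 0.0010395$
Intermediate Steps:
$G = 960$ ($G = 6 \left(-8\right) \left(-20\right) = \left(-48\right) \left(-20\right) = 960$)
$n = 2$ ($n = 2 \cdot 1 = 2$)
$\frac{1}{n + G} = \frac{1}{2 + 960} = \frac{1}{962}$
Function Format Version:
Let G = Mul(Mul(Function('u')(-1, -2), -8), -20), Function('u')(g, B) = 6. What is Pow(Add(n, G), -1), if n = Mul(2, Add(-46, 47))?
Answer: Rational(1, 962) ≈ 0.0010395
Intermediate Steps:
G = 960 (G = Mul(Mul(6, -8), -20) = Mul(-48, -20) = 960)
n = 2 (n = Mul(2, 1) = 2)
Pow(Add(n, G), -1) = Pow(Add(2, 960), -1) = Pow(962, -1) = Rational(1, 962)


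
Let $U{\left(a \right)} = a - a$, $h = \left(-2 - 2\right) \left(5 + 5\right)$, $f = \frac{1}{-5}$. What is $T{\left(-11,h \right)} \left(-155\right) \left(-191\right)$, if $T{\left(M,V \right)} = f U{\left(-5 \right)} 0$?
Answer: $0$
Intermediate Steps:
$f = - \frac{1}{5} \approx -0.2$
$h = -40$ ($h = \left(-4\right) 10 = -40$)
$U{\left(a \right)} = 0$
$T{\left(M,V \right)} = 0$ ($T{\left(M,V \right)} = \left(- \frac{1}{5}\right) 0 \cdot 0 = 0 \cdot 0 = 0$)
$T{\left(-11,h \right)} \left(-155\right) \left(-191\right) = 0 \left(-155\right) \left(-191\right) = 0 \left(-191\right) = 0$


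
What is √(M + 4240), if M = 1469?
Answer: √5709 ≈ 75.558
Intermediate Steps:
√(M + 4240) = √(1469 + 4240) = √5709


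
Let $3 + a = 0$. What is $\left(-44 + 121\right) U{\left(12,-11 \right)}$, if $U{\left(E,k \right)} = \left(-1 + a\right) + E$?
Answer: $616$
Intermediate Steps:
$a = -3$ ($a = -3 + 0 = -3$)
$U{\left(E,k \right)} = -4 + E$ ($U{\left(E,k \right)} = \left(-1 - 3\right) + E = -4 + E$)
$\left(-44 + 121\right) U{\left(12,-11 \right)} = \left(-44 + 121\right) \left(-4 + 12\right) = 77 \cdot 8 = 616$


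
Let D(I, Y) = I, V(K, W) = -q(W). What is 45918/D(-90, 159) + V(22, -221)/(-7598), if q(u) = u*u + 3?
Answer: -9569139/18995 ≈ -503.77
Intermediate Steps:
q(u) = 3 + u**2 (q(u) = u**2 + 3 = 3 + u**2)
V(K, W) = -3 - W**2 (V(K, W) = -(3 + W**2) = -3 - W**2)
45918/D(-90, 159) + V(22, -221)/(-7598) = 45918/(-90) + (-3 - 1*(-221)**2)/(-7598) = 45918*(-1/90) + (-3 - 1*48841)*(-1/7598) = -2551/5 + (-3 - 48841)*(-1/7598) = -2551/5 - 48844*(-1/7598) = -2551/5 + 24422/3799 = -9569139/18995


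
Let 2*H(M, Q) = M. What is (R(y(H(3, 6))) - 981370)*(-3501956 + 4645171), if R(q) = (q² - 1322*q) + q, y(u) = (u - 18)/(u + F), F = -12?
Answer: -55090074394090/49 ≈ -1.1243e+12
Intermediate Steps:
H(M, Q) = M/2
y(u) = (-18 + u)/(-12 + u) (y(u) = (u - 18)/(u - 12) = (-18 + u)/(-12 + u))
R(q) = q² - 1321*q
(R(y(H(3, 6))) - 981370)*(-3501956 + 4645171) = (((-18 + (½)*3)/(-12 + (½)*3))*(-1321 + (-18 + (½)*3)/(-12 + (½)*3)) - 981370)*(-3501956 + 4645171) = (((-18 + 3/2)/(-12 + 3/2))*(-1321 + (-18 + 3/2)/(-12 + 3/2)) - 981370)*1143215 = ((-33/2/(-21/2))*(-1321 - 33/2/(-21/2)) - 981370)*1143215 = ((-2/21*(-33/2))*(-1321 - 2/21*(-33/2)) - 981370)*1143215 = (11*(-1321 + 11/7)/7 - 981370)*1143215 = ((11/7)*(-9236/7) - 981370)*1143215 = (-101596/49 - 981370)*1143215 = -48188726/49*1143215 = -55090074394090/49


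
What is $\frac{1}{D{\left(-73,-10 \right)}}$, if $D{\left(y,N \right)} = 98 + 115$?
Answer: $\frac{1}{213} \approx 0.0046948$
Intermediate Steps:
$D{\left(y,N \right)} = 213$
$\frac{1}{D{\left(-73,-10 \right)}} = \frac{1}{213}$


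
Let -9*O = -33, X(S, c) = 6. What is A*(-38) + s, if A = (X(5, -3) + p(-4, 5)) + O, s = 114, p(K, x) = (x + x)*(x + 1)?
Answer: -7600/3 ≈ -2533.3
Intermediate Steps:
O = 11/3 (O = -1/9*(-33) = 11/3 ≈ 3.6667)
p(K, x) = 2*x*(1 + x) (p(K, x) = (2*x)*(1 + x) = 2*x*(1 + x))
A = 209/3 (A = (6 + 2*5*(1 + 5)) + 11/3 = (6 + 2*5*6) + 11/3 = (6 + 60) + 11/3 = 66 + 11/3 = 209/3 ≈ 69.667)
A*(-38) + s = (209/3)*(-38) + 114 = -7942/3 + 114 = -7600/3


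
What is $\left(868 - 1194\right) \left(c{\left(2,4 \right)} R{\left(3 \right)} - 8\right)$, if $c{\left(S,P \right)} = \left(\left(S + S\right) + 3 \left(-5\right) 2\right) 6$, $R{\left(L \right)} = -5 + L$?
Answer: $-99104$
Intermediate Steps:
$c{\left(S,P \right)} = -180 + 12 S$ ($c{\left(S,P \right)} = \left(2 S - 30\right) 6 = \left(-30 + 2 S\right) 6 = -180 + 12 S$)
$\left(868 - 1194\right) \left(c{\left(2,4 \right)} R{\left(3 \right)} - 8\right) = \left(868 - 1194\right) \left(\left(-180 + 12 \cdot 2\right) \left(-5 + 3\right) - 8\right) = - 326 \left(\left(-180 + 24\right) \left(-2\right) - 8\right) = - 326 \left(\left(-156\right) \left(-2\right) - 8\right) = - 326 \left(312 - 8\right) = \left(-326\right) 304 = -99104$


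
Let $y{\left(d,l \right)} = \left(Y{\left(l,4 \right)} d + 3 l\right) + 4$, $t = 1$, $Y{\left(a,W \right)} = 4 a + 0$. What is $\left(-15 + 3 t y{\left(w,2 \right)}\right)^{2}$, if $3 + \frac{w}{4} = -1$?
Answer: $136161$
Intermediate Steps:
$w = -16$ ($w = -12 + 4 \left(-1\right) = -12 - 4 = -16$)
$Y{\left(a,W \right)} = 4 a$
$y{\left(d,l \right)} = 4 + 3 l + 4 d l$ ($y{\left(d,l \right)} = \left(4 l d + 3 l\right) + 4 = \left(4 d l + 3 l\right) + 4 = \left(3 l + 4 d l\right) + 4 = 4 + 3 l + 4 d l$)
$\left(-15 + 3 t y{\left(w,2 \right)}\right)^{2} = \left(-15 + 3 \cdot 1 \left(4 + 3 \cdot 2 + 4 \left(-16\right) 2\right)\right)^{2} = \left(-15 + 3 \left(4 + 6 - 128\right)\right)^{2} = \left(-15 + 3 \left(-118\right)\right)^{2} = \left(-15 - 354\right)^{2} = \left(-369\right)^{2} = 136161$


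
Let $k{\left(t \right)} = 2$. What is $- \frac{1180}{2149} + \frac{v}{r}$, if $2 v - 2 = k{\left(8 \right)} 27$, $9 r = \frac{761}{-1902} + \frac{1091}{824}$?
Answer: $\frac{423515679332}{1555895341} \approx 272.2$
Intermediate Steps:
$r = \frac{724009}{7052616}$ ($r = \frac{\frac{761}{-1902} + \frac{1091}{824}}{9} = \frac{761 \left(- \frac{1}{1902}\right) + 1091 \cdot \frac{1}{824}}{9} = \frac{- \frac{761}{1902} + \frac{1091}{824}}{9} = \frac{1}{9} \cdot \frac{724009}{783624} = \frac{724009}{7052616} \approx 0.10266$)
$v = 28$ ($v = 1 + \frac{2 \cdot 27}{2} = 1 + \frac{1}{2} \cdot 54 = 1 + 27 = 28$)
$- \frac{1180}{2149} + \frac{v}{r} = - \frac{1180}{2149} + \frac{28}{\frac{724009}{7052616}} = \left(-1180\right) \frac{1}{2149} + 28 \cdot \frac{7052616}{724009} = - \frac{1180}{2149} + \frac{197473248}{724009} = \frac{423515679332}{1555895341}$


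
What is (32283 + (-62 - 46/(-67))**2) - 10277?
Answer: 115660598/4489 ≈ 25765.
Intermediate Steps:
(32283 + (-62 - 46/(-67))**2) - 10277 = (32283 + (-62 - 46*(-1/67))**2) - 10277 = (32283 + (-62 + 46/67)**2) - 10277 = (32283 + (-4108/67)**2) - 10277 = (32283 + 16875664/4489) - 10277 = 161794051/4489 - 10277 = 115660598/4489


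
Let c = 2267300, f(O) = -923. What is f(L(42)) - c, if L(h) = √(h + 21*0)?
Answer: -2268223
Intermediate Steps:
L(h) = √h (L(h) = √(h + 0) = √h)
f(L(42)) - c = -923 - 1*2267300 = -923 - 2267300 = -2268223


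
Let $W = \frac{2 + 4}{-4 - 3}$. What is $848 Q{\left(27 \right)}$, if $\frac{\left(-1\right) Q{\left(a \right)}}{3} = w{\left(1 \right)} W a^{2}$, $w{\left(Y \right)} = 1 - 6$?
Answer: $- \frac{55637280}{7} \approx -7.9482 \cdot 10^{6}$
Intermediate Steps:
$w{\left(Y \right)} = -5$ ($w{\left(Y \right)} = 1 - 6 = -5$)
$W = - \frac{6}{7}$ ($W = \frac{6}{-7} = 6 \left(- \frac{1}{7}\right) = - \frac{6}{7} \approx -0.85714$)
$Q{\left(a \right)} = - \frac{90 a^{2}}{7}$ ($Q{\left(a \right)} = - 3 \left(-5\right) \left(- \frac{6}{7}\right) a^{2} = - 3 \frac{30 a^{2}}{7} = - \frac{90 a^{2}}{7}$)
$848 Q{\left(27 \right)} = 848 \left(- \frac{90 \cdot 27^{2}}{7}\right) = 848 \left(\left(- \frac{90}{7}\right) 729\right) = 848 \left(- \frac{65610}{7}\right) = - \frac{55637280}{7}$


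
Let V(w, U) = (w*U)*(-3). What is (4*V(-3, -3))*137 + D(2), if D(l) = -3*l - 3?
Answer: -14805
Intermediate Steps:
V(w, U) = -3*U*w (V(w, U) = (U*w)*(-3) = -3*U*w)
D(l) = -3 - 3*l
(4*V(-3, -3))*137 + D(2) = (4*(-3*(-3)*(-3)))*137 + (-3 - 3*2) = (4*(-27))*137 + (-3 - 6) = -108*137 - 9 = -14796 - 9 = -14805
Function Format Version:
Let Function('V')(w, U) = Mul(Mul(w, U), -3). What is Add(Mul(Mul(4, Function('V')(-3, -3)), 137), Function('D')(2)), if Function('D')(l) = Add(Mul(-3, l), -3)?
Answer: -14805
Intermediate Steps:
Function('V')(w, U) = Mul(-3, U, w) (Function('V')(w, U) = Mul(Mul(U, w), -3) = Mul(-3, U, w))
Function('D')(l) = Add(-3, Mul(-3, l))
Add(Mul(Mul(4, Function('V')(-3, -3)), 137), Function('D')(2)) = Add(Mul(Mul(4, Mul(-3, -3, -3)), 137), Add(-3, Mul(-3, 2))) = Add(Mul(Mul(4, -27), 137), Add(-3, -6)) = Add(Mul(-108, 137), -9) = Add(-14796, -9) = -14805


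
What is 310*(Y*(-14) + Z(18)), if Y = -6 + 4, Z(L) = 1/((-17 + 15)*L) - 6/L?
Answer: 154225/18 ≈ 8568.1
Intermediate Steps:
Z(L) = -13/(2*L) (Z(L) = 1/((-2)*L) - 6/L = -1/(2*L) - 6/L = -13/(2*L))
Y = -2
310*(Y*(-14) + Z(18)) = 310*(-2*(-14) - 13/2/18) = 310*(28 - 13/2*1/18) = 310*(28 - 13/36) = 310*(995/36) = 154225/18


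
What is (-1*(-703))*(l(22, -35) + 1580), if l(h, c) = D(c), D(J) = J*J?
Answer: 1971915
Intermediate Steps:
D(J) = J²
l(h, c) = c²
(-1*(-703))*(l(22, -35) + 1580) = (-1*(-703))*((-35)² + 1580) = 703*(1225 + 1580) = 703*2805 = 1971915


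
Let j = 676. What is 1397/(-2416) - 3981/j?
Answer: -2640617/408304 ≈ -6.4673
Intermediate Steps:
1397/(-2416) - 3981/j = 1397/(-2416) - 3981/676 = 1397*(-1/2416) - 3981*1/676 = -1397/2416 - 3981/676 = -2640617/408304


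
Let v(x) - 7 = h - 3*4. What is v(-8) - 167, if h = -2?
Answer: -174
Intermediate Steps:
v(x) = -7 (v(x) = 7 + (-2 - 3*4) = 7 + (-2 - 12) = 7 - 14 = -7)
v(-8) - 167 = -7 - 167 = -174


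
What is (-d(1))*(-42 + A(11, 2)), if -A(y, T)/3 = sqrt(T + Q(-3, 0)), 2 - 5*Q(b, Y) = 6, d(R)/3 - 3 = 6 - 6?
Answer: 378 + 27*sqrt(30)/5 ≈ 407.58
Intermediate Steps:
d(R) = 9 (d(R) = 9 + 3*(6 - 6) = 9 + 3*0 = 9 + 0 = 9)
Q(b, Y) = -4/5 (Q(b, Y) = 2/5 - 1/5*6 = 2/5 - 6/5 = -4/5)
A(y, T) = -3*sqrt(-4/5 + T) (A(y, T) = -3*sqrt(T - 4/5) = -3*sqrt(-4/5 + T))
(-d(1))*(-42 + A(11, 2)) = (-1*9)*(-42 - 3*sqrt(-20 + 25*2)/5) = -9*(-42 - 3*sqrt(-20 + 50)/5) = -9*(-42 - 3*sqrt(30)/5) = 378 + 27*sqrt(30)/5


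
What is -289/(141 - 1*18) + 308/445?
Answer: -90721/54735 ≈ -1.6575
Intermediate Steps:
-289/(141 - 1*18) + 308/445 = -289/(141 - 18) + 308*(1/445) = -289/123 + 308/445 = -90721/54735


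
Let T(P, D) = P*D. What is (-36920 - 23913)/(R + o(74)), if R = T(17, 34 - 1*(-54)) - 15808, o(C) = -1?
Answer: 60833/14313 ≈ 4.2502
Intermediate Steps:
T(P, D) = D*P
R = -14312 (R = (34 - 1*(-54))*17 - 15808 = (34 + 54)*17 - 15808 = 88*17 - 15808 = 1496 - 15808 = -14312)
(-36920 - 23913)/(R + o(74)) = (-36920 - 23913)/(-14312 - 1) = -60833/(-14313) = -60833*(-1/14313) = 60833/14313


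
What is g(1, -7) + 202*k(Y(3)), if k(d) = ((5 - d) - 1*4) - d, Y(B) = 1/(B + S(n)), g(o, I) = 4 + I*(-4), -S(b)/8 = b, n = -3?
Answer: 5914/27 ≈ 219.04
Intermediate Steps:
S(b) = -8*b
g(o, I) = 4 - 4*I
Y(B) = 1/(24 + B) (Y(B) = 1/(B - 8*(-3)) = 1/(B + 24) = 1/(24 + B))
k(d) = 1 - 2*d (k(d) = ((5 - d) - 4) - d = (1 - d) - d = 1 - 2*d)
g(1, -7) + 202*k(Y(3)) = (4 - 4*(-7)) + 202*(1 - 2/(24 + 3)) = (4 + 28) + 202*(1 - 2/27) = 32 + 202*(1 - 2*1/27) = 32 + 202*(1 - 2/27) = 32 + 202*(25/27) = 32 + 5050/27 = 5914/27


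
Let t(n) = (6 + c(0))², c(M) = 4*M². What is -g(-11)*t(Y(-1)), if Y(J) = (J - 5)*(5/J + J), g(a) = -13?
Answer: 468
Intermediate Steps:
Y(J) = (-5 + J)*(J + 5/J)
t(n) = 36 (t(n) = (6 + 4*0²)² = (6 + 4*0)² = (6 + 0)² = 6² = 36)
-g(-11)*t(Y(-1)) = -(-13)*36 = -1*(-468) = 468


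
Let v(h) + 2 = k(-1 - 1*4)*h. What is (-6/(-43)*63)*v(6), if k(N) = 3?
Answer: 6048/43 ≈ 140.65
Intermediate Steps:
v(h) = -2 + 3*h
(-6/(-43)*63)*v(6) = (-6/(-43)*63)*(-2 + 3*6) = (-6*(-1/43)*63)*(-2 + 18) = ((6/43)*63)*16 = (378/43)*16 = 6048/43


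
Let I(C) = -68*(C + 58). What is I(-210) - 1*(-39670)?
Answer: 50006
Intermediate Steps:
I(C) = -3944 - 68*C (I(C) = -68*(58 + C) = -3944 - 68*C)
I(-210) - 1*(-39670) = (-3944 - 68*(-210)) - 1*(-39670) = (-3944 + 14280) + 39670 = 10336 + 39670 = 50006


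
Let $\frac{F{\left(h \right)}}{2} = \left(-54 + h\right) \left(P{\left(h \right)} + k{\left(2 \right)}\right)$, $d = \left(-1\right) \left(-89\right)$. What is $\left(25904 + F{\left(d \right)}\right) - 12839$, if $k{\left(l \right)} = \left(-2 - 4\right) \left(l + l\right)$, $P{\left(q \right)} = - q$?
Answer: $5155$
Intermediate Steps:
$d = 89$
$k{\left(l \right)} = - 12 l$ ($k{\left(l \right)} = - 6 \cdot 2 l = - 12 l$)
$F{\left(h \right)} = 2 \left(-54 + h\right) \left(-24 - h\right)$ ($F{\left(h \right)} = 2 \left(-54 + h\right) \left(- h - 24\right) = 2 \left(-54 + h\right) \left(-24 - h\right)$)
$\left(25904 + F{\left(d \right)}\right) - 12839 = \left(25904 + \left(2592 - 2 \cdot 89^{2} + 60 \cdot 89\right)\right) - 12839 = \left(25904 + \left(2592 - 15842 + 5340\right)\right) - 12839 = \left(25904 - 7910\right) - 12839 = 17994 - 12839 = 5155$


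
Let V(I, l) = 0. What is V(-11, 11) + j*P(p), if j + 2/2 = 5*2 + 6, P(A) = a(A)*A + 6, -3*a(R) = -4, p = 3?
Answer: 150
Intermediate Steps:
a(R) = 4/3 (a(R) = -⅓*(-4) = 4/3)
P(A) = 6 + 4*A/3 (P(A) = 4*A/3 + 6 = 6 + 4*A/3)
j = 15 (j = -1 + (5*2 + 6) = -1 + (10 + 6) = -1 + 16 = 15)
V(-11, 11) + j*P(p) = 0 + 15*(6 + (4/3)*3) = 0 + 15*(6 + 4) = 0 + 15*10 = 0 + 150 = 150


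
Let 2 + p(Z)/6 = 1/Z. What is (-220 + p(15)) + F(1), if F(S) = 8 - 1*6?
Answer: -1148/5 ≈ -229.60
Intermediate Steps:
p(Z) = -12 + 6/Z
F(S) = 2 (F(S) = 8 - 6 = 2)
(-220 + p(15)) + F(1) = (-220 + (-12 + 6/15)) + 2 = (-220 + (-12 + 6*(1/15))) + 2 = (-220 + (-12 + ⅖)) + 2 = (-220 - 58/5) + 2 = -1158/5 + 2 = -1148/5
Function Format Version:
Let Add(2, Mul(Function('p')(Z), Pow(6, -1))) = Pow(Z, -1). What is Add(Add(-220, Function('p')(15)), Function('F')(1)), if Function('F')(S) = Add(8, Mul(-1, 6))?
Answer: Rational(-1148, 5) ≈ -229.60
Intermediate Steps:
Function('p')(Z) = Add(-12, Mul(6, Pow(Z, -1)))
Function('F')(S) = 2 (Function('F')(S) = Add(8, -6) = 2)
Add(Add(-220, Function('p')(15)), Function('F')(1)) = Add(Add(-220, Add(-12, Mul(6, Pow(15, -1)))), 2) = Add(Add(-220, Add(-12, Mul(6, Rational(1, 15)))), 2) = Add(Add(-220, Add(-12, Rational(2, 5))), 2) = Add(Add(-220, Rational(-58, 5)), 2) = Add(Rational(-1158, 5), 2) = Rational(-1148, 5)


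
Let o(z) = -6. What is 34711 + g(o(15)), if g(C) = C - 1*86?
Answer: 34619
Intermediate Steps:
g(C) = -86 + C (g(C) = C - 86 = -86 + C)
34711 + g(o(15)) = 34711 + (-86 - 6) = 34711 - 92 = 34619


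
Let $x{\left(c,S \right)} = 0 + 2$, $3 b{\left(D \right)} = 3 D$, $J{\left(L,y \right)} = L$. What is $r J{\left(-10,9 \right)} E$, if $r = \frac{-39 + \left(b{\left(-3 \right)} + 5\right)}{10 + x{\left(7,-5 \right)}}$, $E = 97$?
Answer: $\frac{17945}{6} \approx 2990.8$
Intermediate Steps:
$b{\left(D \right)} = D$ ($b{\left(D \right)} = \frac{3 D}{3} = D$)
$x{\left(c,S \right)} = 2$
$r = - \frac{37}{12}$ ($r = \frac{-39 + \left(-3 + 5\right)}{10 + 2} = \frac{-39 + 2}{12} = \left(-37\right) \frac{1}{12} = - \frac{37}{12} \approx -3.0833$)
$r J{\left(-10,9 \right)} E = \left(- \frac{37}{12}\right) \left(-10\right) 97 = \frac{185}{6} \cdot 97 = \frac{17945}{6}$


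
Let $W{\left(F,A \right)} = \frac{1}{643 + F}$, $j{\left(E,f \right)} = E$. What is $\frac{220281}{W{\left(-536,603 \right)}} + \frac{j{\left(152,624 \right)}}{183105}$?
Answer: $\frac{4315797118187}{183105} \approx 2.357 \cdot 10^{7}$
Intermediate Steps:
$\frac{220281}{W{\left(-536,603 \right)}} + \frac{j{\left(152,624 \right)}}{183105} = \frac{220281}{\frac{1}{643 - 536}} + \frac{152}{183105} = \frac{220281}{\frac{1}{107}} + 152 \cdot \frac{1}{183105} = 220281 \frac{1}{\frac{1}{107}} + \frac{152}{183105} = 220281 \cdot 107 + \frac{152}{183105} = 23570067 + \frac{152}{183105} = \frac{4315797118187}{183105}$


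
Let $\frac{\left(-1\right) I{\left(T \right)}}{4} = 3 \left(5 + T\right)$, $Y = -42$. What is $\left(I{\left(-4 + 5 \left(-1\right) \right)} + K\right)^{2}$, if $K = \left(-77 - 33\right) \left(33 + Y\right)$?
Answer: $1077444$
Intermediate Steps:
$I{\left(T \right)} = -60 - 12 T$ ($I{\left(T \right)} = - 4 \cdot 3 \left(5 + T\right) = - 4 \left(15 + 3 T\right) = -60 - 12 T$)
$K = 990$ ($K = \left(-77 - 33\right) \left(33 - 42\right) = \left(-110\right) \left(-9\right) = 990$)
$\left(I{\left(-4 + 5 \left(-1\right) \right)} + K\right)^{2} = \left(\left(-60 - 12 \left(-4 + 5 \left(-1\right)\right)\right) + 990\right)^{2} = \left(\left(-60 - 12 \left(-4 - 5\right)\right) + 990\right)^{2} = \left(\left(-60 - -108\right) + 990\right)^{2} = \left(\left(-60 + 108\right) + 990\right)^{2} = \left(48 + 990\right)^{2} = 1038^{2} = 1077444$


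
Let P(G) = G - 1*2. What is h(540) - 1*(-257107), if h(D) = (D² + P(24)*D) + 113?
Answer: 560700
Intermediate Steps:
P(G) = -2 + G (P(G) = G - 2 = -2 + G)
h(D) = 113 + D² + 22*D (h(D) = (D² + (-2 + 24)*D) + 113 = (D² + 22*D) + 113 = 113 + D² + 22*D)
h(540) - 1*(-257107) = (113 + 540² + 22*540) - 1*(-257107) = (113 + 291600 + 11880) + 257107 = 303593 + 257107 = 560700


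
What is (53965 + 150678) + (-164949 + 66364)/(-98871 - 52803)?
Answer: 31039120967/151674 ≈ 2.0464e+5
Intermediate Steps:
(53965 + 150678) + (-164949 + 66364)/(-98871 - 52803) = 204643 - 98585/(-151674) = 204643 - 98585*(-1/151674) = 204643 + 98585/151674 = 31039120967/151674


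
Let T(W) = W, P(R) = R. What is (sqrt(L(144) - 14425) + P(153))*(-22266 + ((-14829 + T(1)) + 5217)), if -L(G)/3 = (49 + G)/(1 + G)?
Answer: -4877181 - 63754*I*sqrt(75842395)/145 ≈ -4.8772e+6 - 3.8291e+6*I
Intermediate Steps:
L(G) = -3*(49 + G)/(1 + G)
(sqrt(L(144) - 14425) + P(153))*(-22266 + ((-14829 + T(1)) + 5217)) = (sqrt(3*(-49 - 1*144)/(1 + 144) - 14425) + 153)*(-22266 + ((-14829 + 1) + 5217)) = (sqrt(3*(-49 - 144)/145 - 14425) + 153)*(-22266 + (-14828 + 5217)) = (sqrt(3*(1/145)*(-193) - 14425) + 153)*(-22266 - 9611) = (sqrt(-579/145 - 14425) + 153)*(-31877) = (sqrt(-2092204/145) + 153)*(-31877) = (2*I*sqrt(75842395)/145 + 153)*(-31877) = (153 + 2*I*sqrt(75842395)/145)*(-31877) = -4877181 - 63754*I*sqrt(75842395)/145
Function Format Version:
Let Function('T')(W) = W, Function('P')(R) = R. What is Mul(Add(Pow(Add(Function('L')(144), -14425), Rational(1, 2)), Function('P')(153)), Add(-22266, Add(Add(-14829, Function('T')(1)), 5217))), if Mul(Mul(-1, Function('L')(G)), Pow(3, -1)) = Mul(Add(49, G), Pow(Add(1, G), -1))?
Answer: Add(-4877181, Mul(Rational(-63754, 145), I, Pow(75842395, Rational(1, 2)))) ≈ Add(-4.8772e+6, Mul(-3.8291e+6, I))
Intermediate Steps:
Function('L')(G) = Mul(-3, Pow(Add(1, G), -1), Add(49, G)) (Function('L')(G) = Mul(-3, Mul(Add(49, G), Pow(Add(1, G), -1))) = Mul(-3, Mul(Pow(Add(1, G), -1), Add(49, G))) = Mul(-3, Pow(Add(1, G), -1), Add(49, G)))
Mul(Add(Pow(Add(Function('L')(144), -14425), Rational(1, 2)), Function('P')(153)), Add(-22266, Add(Add(-14829, Function('T')(1)), 5217))) = Mul(Add(Pow(Add(Mul(3, Pow(Add(1, 144), -1), Add(-49, Mul(-1, 144))), -14425), Rational(1, 2)), 153), Add(-22266, Add(Add(-14829, 1), 5217))) = Mul(Add(Pow(Add(Mul(3, Pow(145, -1), Add(-49, -144)), -14425), Rational(1, 2)), 153), Add(-22266, Add(-14828, 5217))) = Mul(Add(Pow(Add(Mul(3, Rational(1, 145), -193), -14425), Rational(1, 2)), 153), Add(-22266, -9611)) = Mul(Add(Pow(Add(Rational(-579, 145), -14425), Rational(1, 2)), 153), -31877) = Mul(Add(Pow(Rational(-2092204, 145), Rational(1, 2)), 153), -31877) = Mul(Add(Mul(Rational(2, 145), I, Pow(75842395, Rational(1, 2))), 153), -31877) = Mul(Add(153, Mul(Rational(2, 145), I, Pow(75842395, Rational(1, 2)))), -31877) = Add(-4877181, Mul(Rational(-63754, 145), I, Pow(75842395, Rational(1, 2))))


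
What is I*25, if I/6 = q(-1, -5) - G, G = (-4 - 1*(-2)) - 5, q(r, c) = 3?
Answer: 1500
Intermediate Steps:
G = -7 (G = (-4 + 2) - 5 = -2 - 5 = -7)
I = 60 (I = 6*(3 - 1*(-7)) = 6*(3 + 7) = 6*10 = 60)
I*25 = 60*25 = 1500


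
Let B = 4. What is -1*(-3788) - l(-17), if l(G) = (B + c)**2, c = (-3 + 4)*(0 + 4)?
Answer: 3724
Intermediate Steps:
c = 4 (c = 1*4 = 4)
l(G) = 64 (l(G) = (4 + 4)**2 = 8**2 = 64)
-1*(-3788) - l(-17) = -1*(-3788) - 1*64 = 3788 - 64 = 3724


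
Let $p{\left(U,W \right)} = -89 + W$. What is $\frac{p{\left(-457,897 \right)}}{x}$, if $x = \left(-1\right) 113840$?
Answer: $- \frac{101}{14230} \approx -0.0070977$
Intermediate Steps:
$x = -113840$
$\frac{p{\left(-457,897 \right)}}{x} = \frac{-89 + 897}{-113840} = 808 \left(- \frac{1}{113840}\right) = - \frac{101}{14230}$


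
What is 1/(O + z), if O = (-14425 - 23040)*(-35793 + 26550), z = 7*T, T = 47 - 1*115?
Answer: 1/346288519 ≈ 2.8878e-9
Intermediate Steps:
T = -68 (T = 47 - 115 = -68)
z = -476 (z = 7*(-68) = -476)
O = 346288995 (O = -37465*(-9243) = 346288995)
1/(O + z) = 1/(346288995 - 476) = 1/346288519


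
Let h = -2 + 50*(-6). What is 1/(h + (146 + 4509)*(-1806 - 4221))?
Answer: -1/28055987 ≈ -3.5643e-8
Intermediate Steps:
h = -302 (h = -2 - 300 = -302)
1/(h + (146 + 4509)*(-1806 - 4221)) = 1/(-302 + (146 + 4509)*(-1806 - 4221)) = 1/(-302 + 4655*(-6027)) = 1/(-302 - 28055685) = 1/(-28055987) = -1/28055987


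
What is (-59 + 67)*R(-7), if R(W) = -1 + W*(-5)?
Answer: 272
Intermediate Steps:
R(W) = -1 - 5*W
(-59 + 67)*R(-7) = (-59 + 67)*(-1 - 5*(-7)) = 8*(-1 + 35) = 8*34 = 272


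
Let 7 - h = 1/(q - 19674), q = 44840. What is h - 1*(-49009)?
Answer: 1233536655/25166 ≈ 49016.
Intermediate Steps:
h = 176161/25166 (h = 7 - 1/(44840 - 19674) = 7 - 1/25166 = 176161/25166 ≈ 7.0000)
h - 1*(-49009) = 176161/25166 - 1*(-49009) = 176161/25166 + 49009 = 1233536655/25166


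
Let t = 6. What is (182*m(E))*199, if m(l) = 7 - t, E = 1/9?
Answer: 36218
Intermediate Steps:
E = ⅑ (E = 1*(⅑) = ⅑ ≈ 0.11111)
m(l) = 1 (m(l) = 7 - 1*6 = 7 - 6 = 1)
(182*m(E))*199 = (182*1)*199 = 182*199 = 36218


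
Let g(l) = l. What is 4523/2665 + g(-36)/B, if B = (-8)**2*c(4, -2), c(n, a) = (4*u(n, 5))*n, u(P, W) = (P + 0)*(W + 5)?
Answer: 9258307/5457920 ≈ 1.6963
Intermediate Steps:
u(P, W) = P*(5 + W)
c(n, a) = 40*n**2 (c(n, a) = (4*(n*(5 + 5)))*n = (4*(n*10))*n = (4*(10*n))*n = (40*n)*n = 40*n**2)
B = 40960 (B = (-8)**2*(40*4**2) = 64*(40*16) = 64*640 = 40960)
4523/2665 + g(-36)/B = 4523/2665 - 36/40960 = 4523*(1/2665) - 36*1/40960 = 4523/2665 - 9/10240 = 9258307/5457920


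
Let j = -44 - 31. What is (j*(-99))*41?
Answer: 304425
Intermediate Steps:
j = -75
(j*(-99))*41 = -75*(-99)*41 = 7425*41 = 304425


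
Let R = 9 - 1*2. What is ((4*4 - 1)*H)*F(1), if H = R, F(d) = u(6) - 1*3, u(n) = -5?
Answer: -840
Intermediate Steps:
R = 7 (R = 9 - 2 = 7)
F(d) = -8 (F(d) = -5 - 1*3 = -5 - 3 = -8)
H = 7
((4*4 - 1)*H)*F(1) = ((4*4 - 1)*7)*(-8) = ((16 - 1)*7)*(-8) = (15*7)*(-8) = 105*(-8) = -840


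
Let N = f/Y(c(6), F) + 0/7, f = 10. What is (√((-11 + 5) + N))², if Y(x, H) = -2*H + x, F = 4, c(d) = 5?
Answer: -28/3 ≈ -9.3333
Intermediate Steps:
Y(x, H) = x - 2*H
N = -10/3 (N = 10/(5 - 2*4) + 0/7 = 10/(5 - 8) + 0*(⅐) = 10/(-3) + 0 = 10*(-⅓) + 0 = -10/3 + 0 = -10/3 ≈ -3.3333)
(√((-11 + 5) + N))² = (√((-11 + 5) - 10/3))² = (√(-6 - 10/3))² = (√(-28/3))² = (2*I*√21/3)² = -28/3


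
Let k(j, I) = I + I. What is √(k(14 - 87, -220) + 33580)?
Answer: 2*√8285 ≈ 182.04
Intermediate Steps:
k(j, I) = 2*I
√(k(14 - 87, -220) + 33580) = √(2*(-220) + 33580) = √(-440 + 33580) = √33140 = 2*√8285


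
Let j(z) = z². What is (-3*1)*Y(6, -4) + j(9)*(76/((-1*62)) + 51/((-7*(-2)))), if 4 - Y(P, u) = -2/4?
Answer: 39555/217 ≈ 182.28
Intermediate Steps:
Y(P, u) = 9/2 (Y(P, u) = 4 - (-2)/4 = 4 - 1*(-½) = 4 + ½ = 9/2)
(-3*1)*Y(6, -4) + j(9)*(76/((-1*62)) + 51/((-7*(-2)))) = -3*1*(9/2) + 9²*(76/((-1*62)) + 51/((-7*(-2)))) = -3*9/2 + 81*(76/(-62) + 51/14) = -27/2 + 81*(76*(-1/62) + 51*(1/14)) = -27/2 + 81*(-38/31 + 51/14) = -27/2 + 81*(1049/434) = -27/2 + 84969/434 = 39555/217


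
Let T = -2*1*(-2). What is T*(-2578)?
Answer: -10312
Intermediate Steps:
T = 4 (T = -2*(-2) = 4)
T*(-2578) = 4*(-2578) = -10312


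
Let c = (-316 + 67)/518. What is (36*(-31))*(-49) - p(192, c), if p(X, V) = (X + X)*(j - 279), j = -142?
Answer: 216348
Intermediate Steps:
c = -249/518 (c = -249*1/518 = -249/518 ≈ -0.48069)
p(X, V) = -842*X (p(X, V) = (X + X)*(-142 - 279) = (2*X)*(-421) = -842*X)
(36*(-31))*(-49) - p(192, c) = (36*(-31))*(-49) - (-842)*192 = -1116*(-49) - 1*(-161664) = 54684 + 161664 = 216348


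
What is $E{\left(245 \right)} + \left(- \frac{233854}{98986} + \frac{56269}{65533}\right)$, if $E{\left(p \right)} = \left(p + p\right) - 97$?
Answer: $\frac{1269788278743}{3243424769} \approx 391.5$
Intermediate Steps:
$E{\left(p \right)} = -97 + 2 p$ ($E{\left(p \right)} = 2 p - 97 = -97 + 2 p$)
$E{\left(245 \right)} + \left(- \frac{233854}{98986} + \frac{56269}{65533}\right) = \left(-97 + 2 \cdot 245\right) + \left(- \frac{233854}{98986} + \frac{56269}{65533}\right) = \left(-97 + 490\right) + \left(\left(-233854\right) \frac{1}{98986} + 56269 \cdot \frac{1}{65533}\right) = 393 + \left(- \frac{116927}{49493} + \frac{56269}{65533}\right) = 393 - \frac{4877655474}{3243424769} = \frac{1269788278743}{3243424769}$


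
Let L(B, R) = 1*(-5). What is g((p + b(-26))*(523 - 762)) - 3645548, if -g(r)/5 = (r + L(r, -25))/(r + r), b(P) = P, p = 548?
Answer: -909623178583/249516 ≈ -3.6456e+6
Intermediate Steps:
L(B, R) = -5
g(r) = -5*(-5 + r)/(2*r) (g(r) = -5*(r - 5)/(r + r) = -5*(-5 + r)/(2*r))
g((p + b(-26))*(523 - 762)) - 3645548 = 5*(5 - (548 - 26)*(523 - 762))/(2*(((548 - 26)*(523 - 762)))) - 3645548 = 5*(5 - 522*(-239))/(2*((522*(-239)))) - 3645548 = (5/2)*(5 - 1*(-124758))/(-124758) - 3645548 = (5/2)*(-1/124758)*(5 + 124758) - 3645548 = (5/2)*(-1/124758)*124763 - 3645548 = -623815/249516 - 3645548 = -909623178583/249516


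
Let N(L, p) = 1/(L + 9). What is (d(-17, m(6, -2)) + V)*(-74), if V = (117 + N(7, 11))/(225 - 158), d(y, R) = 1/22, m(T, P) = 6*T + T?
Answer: -782143/5896 ≈ -132.66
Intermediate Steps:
m(T, P) = 7*T
d(y, R) = 1/22
N(L, p) = 1/(9 + L)
V = 1873/1072 (V = (117 + 1/(9 + 7))/(225 - 158) = (117 + 1/16)/67 = (117 + 1/16)*(1/67) = (1873/16)*(1/67) = 1873/1072 ≈ 1.7472)
(d(-17, m(6, -2)) + V)*(-74) = (1/22 + 1873/1072)*(-74) = (21139/11792)*(-74) = -782143/5896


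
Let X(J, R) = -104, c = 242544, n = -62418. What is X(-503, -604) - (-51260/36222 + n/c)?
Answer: -74915906803/732119064 ≈ -102.33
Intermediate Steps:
X(-503, -604) - (-51260/36222 + n/c) = -104 - (-51260/36222 - 62418/242544) = -104 - (-51260*1/36222 - 62418*1/242544) = -104 - (-25630/18111 - 10403/40424) = -104 - 1*(-1224475853/732119064) = -104 + 1224475853/732119064 = -74915906803/732119064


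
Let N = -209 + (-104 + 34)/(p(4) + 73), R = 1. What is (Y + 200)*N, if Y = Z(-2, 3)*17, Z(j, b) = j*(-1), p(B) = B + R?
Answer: -49116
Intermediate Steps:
p(B) = 1 + B (p(B) = B + 1 = 1 + B)
Z(j, b) = -j
N = -8186/39 (N = -209 + (-104 + 34)/((1 + 4) + 73) = -209 - 70/(5 + 73) = -209 - 70/78 = -209 - 70*1/78 = -209 - 35/39 = -8186/39 ≈ -209.90)
Y = 34 (Y = -1*(-2)*17 = 2*17 = 34)
(Y + 200)*N = (34 + 200)*(-8186/39) = 234*(-8186/39) = -49116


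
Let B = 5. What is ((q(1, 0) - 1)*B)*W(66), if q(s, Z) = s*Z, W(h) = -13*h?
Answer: 4290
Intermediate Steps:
q(s, Z) = Z*s
((q(1, 0) - 1)*B)*W(66) = ((0*1 - 1)*5)*(-13*66) = ((0 - 1)*5)*(-858) = -1*5*(-858) = -5*(-858) = 4290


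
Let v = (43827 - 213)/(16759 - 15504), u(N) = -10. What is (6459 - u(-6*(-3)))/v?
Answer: 8118595/43614 ≈ 186.15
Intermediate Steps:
v = 43614/1255 ≈ 34.752
(6459 - u(-6*(-3)))/v = (6459 - 1*(-10))/(43614/1255) = (6459 + 10)*(1255/43614) = 6469*(1255/43614) = 8118595/43614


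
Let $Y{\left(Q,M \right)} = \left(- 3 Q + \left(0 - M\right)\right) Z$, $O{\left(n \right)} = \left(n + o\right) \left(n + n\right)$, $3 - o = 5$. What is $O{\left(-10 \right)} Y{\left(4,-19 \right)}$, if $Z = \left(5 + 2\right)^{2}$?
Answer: $82320$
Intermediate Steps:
$o = -2$ ($o = 3 - 5 = -2$)
$Z = 49$ ($Z = 7^{2} = 49$)
$O{\left(n \right)} = 2 n \left(-2 + n\right)$ ($O{\left(n \right)} = \left(n - 2\right) \left(n + n\right) = \left(-2 + n\right) 2 n = 2 n \left(-2 + n\right)$)
$Y{\left(Q,M \right)} = - 147 Q - 49 M$ ($Y{\left(Q,M \right)} = \left(- 3 Q + \left(0 - M\right)\right) 49 = \left(- 3 Q - M\right) 49 = \left(- M - 3 Q\right) 49 = - 147 Q - 49 M$)
$O{\left(-10 \right)} Y{\left(4,-19 \right)} = 2 \left(-10\right) \left(-2 - 10\right) \left(\left(-147\right) 4 - -931\right) = 2 \left(-10\right) \left(-12\right) \left(-588 + 931\right) = 240 \cdot 343 = 82320$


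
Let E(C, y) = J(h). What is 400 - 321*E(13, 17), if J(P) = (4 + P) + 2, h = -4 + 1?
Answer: -563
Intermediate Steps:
h = -3
J(P) = 6 + P
E(C, y) = 3 (E(C, y) = 6 - 3 = 3)
400 - 321*E(13, 17) = 400 - 321*3 = 400 - 963 = -563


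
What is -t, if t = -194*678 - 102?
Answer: 131634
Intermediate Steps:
t = -131634 (t = -131532 - 102 = -131634)
-t = -1*(-131634) = 131634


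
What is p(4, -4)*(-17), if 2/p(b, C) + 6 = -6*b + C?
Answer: 1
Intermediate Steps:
p(b, C) = 2/(-6 + C - 6*b) (p(b, C) = 2/(-6 + (-6*b + C)) = 2/(-6 + (C - 6*b)) = 2/(-6 + C - 6*b))
p(4, -4)*(-17) = -2/(6 - 1*(-4) + 6*4)*(-17) = -2/(6 + 4 + 24)*(-17) = -2/34*(-17) = -2*1/34*(-17) = -1/17*(-17) = 1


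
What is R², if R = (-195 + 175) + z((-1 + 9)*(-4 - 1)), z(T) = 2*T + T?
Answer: 19600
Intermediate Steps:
z(T) = 3*T
R = -140 (R = (-195 + 175) + 3*((-1 + 9)*(-4 - 1)) = -20 + 3*(8*(-5)) = -20 + 3*(-40) = -20 - 120 = -140)
R² = (-140)² = 19600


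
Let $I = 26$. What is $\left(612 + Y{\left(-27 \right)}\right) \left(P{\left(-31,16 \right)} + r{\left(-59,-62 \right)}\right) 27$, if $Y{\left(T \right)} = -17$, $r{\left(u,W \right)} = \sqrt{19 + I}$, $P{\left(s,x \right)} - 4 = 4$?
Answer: $128520 + 48195 \sqrt{5} \approx 2.3629 \cdot 10^{5}$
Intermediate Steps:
$P{\left(s,x \right)} = 8$ ($P{\left(s,x \right)} = 4 + 4 = 8$)
$r{\left(u,W \right)} = 3 \sqrt{5}$ ($r{\left(u,W \right)} = \sqrt{19 + 26} = \sqrt{45} = 3 \sqrt{5}$)
$\left(612 + Y{\left(-27 \right)}\right) \left(P{\left(-31,16 \right)} + r{\left(-59,-62 \right)}\right) 27 = \left(612 - 17\right) \left(8 + 3 \sqrt{5}\right) 27 = 595 \left(8 + 3 \sqrt{5}\right) 27 = \left(4760 + 1785 \sqrt{5}\right) 27 = 128520 + 48195 \sqrt{5}$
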